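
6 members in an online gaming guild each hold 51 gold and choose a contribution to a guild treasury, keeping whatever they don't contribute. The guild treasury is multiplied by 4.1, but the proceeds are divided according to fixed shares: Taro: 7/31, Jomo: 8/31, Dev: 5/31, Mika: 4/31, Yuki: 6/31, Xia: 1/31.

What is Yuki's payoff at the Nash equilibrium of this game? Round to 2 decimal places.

Player j's private return per contributed unit is 4.1 × (j's share). Contributing is weakly dominant for j when that share is at least 1/4.1 = 0.2439, and contributing 0 is dominant otherwise.
Only Jomo (8/31) clears that bar, contributing 51; the remaining 5 contribute 0. Total contributed: 51.
Yuki keeps 51 and receives 4.1 × 51 × 6/31 = 40.47 from the guild treasury, for a payoff of 91.47.

91.47 gold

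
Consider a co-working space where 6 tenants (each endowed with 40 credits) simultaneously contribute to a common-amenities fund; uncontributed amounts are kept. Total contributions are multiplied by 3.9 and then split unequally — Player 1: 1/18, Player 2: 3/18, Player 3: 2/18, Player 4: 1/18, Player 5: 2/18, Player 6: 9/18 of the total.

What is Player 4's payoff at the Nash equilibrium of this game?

For player j, contributing a unit is worthwhile iff 3.9 × (j's share) ≥ 1, i.e. iff j's share is at least 0.2564.
Player 6 alone (share 9/18) is above the threshold, contributing 40; the remaining 5 contribute 0. Total contributed: 40.
Player 4 keeps 40 and receives 3.9 × 40 × 1/18 = 8.67 from the common-amenities fund, for a payoff of 48.67.

48.67 credits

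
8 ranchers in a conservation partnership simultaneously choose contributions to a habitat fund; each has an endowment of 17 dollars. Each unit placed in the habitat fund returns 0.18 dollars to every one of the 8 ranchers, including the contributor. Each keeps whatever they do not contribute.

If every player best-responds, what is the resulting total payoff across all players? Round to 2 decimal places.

The private return per contributed unit is 0.18 < 1, so contributing 0 is dominant for every player. At the Nash equilibrium everyone keeps their 17, and the group total is 8 × 17 = 136.

136.00 dollars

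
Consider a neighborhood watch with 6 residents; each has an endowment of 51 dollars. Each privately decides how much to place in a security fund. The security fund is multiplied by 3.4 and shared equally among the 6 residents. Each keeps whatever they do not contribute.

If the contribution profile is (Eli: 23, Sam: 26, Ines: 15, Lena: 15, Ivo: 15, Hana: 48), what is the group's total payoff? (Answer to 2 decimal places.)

Total contributed: 23 + 26 + 15 + 15 + 15 + 48 = 142; total kept: 6 × 51 − 142 = 164.
The security fund pays out 3.4 × 142 = 482.80 in aggregate.
Group total = 164 + 482.80 = 646.80.

646.80 dollars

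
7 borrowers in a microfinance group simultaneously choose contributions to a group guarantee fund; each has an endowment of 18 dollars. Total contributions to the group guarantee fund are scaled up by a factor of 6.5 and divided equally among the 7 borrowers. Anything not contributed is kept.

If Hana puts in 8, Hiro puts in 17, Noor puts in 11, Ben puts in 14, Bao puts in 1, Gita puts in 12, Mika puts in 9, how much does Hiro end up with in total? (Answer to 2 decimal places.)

67.86 dollars

Total contributed: 8 + 17 + 11 + 14 + 1 + 12 + 9 = 72.
Each receives 6.5 × 72 / 7 = 66.86 from the group guarantee fund.
Hiro keeps 18 − 17 = 1, so Hiro's payoff is 1 + 66.86 = 67.86.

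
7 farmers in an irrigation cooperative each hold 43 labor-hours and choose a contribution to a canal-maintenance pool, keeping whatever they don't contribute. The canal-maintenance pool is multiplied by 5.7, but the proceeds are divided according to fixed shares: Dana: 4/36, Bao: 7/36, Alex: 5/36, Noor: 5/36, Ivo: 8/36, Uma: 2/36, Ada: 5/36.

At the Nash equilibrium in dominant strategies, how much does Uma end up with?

70.23 labor-hours

For player j, contributing a unit is worthwhile iff 5.7 × (j's share) ≥ 1, i.e. iff j's share is at least 0.1754.
The shares above 0.1754 belong to Bao and Ivo, contributing 43 each; the remaining 5 contribute 0. Total contributed: 86.
Uma keeps 43 and receives 5.7 × 86 × 2/36 = 27.23 from the canal-maintenance pool, for a payoff of 70.23.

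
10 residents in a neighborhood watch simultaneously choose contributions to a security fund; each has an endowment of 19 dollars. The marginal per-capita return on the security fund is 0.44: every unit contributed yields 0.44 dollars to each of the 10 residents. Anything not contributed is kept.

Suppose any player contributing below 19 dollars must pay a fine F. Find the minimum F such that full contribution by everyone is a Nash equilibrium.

Given the others contribute fully, the best deviation is to contribute 0 (any partial contribution still incurs the fine and gives up units whose private return 0.44 is below 1).
Deviating from 19 to 0 saves 19 dollars but forfeits the deviator's share of the drop in the security fund: 0.44 × 19 = 8.36.
So the deviation gain is 19 − 8.36 = 10.64, and the fine must be at least 10.64 dollars to wipe it out.

10.64 dollars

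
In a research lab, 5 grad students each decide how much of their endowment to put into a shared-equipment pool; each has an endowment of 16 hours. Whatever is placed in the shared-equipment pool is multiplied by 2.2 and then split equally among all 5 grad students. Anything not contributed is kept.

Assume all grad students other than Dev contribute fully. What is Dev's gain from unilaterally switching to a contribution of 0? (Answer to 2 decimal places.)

Switching from a contribution of 16 to 0 lets Dev keep an extra 16 hours, but lowers the shared-equipment pool by 16, which costs Dev their own share of that drop: 2.2/5 × 16 = 7.04.
Net gain = 16 − 7.04 = 8.96. The private return per contributed unit (0.4400) is below 1, so free-riding is indeed the best response regardless of what the others do.

8.96 hours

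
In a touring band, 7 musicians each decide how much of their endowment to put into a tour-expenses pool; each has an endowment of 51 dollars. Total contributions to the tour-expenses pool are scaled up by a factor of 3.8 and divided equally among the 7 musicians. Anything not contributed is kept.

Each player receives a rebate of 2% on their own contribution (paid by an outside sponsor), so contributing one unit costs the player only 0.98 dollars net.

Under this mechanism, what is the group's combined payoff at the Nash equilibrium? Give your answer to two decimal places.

357.00 dollars

With the mechanism, a contributed unit returns (3.8/7) / 0.98 = 0.5539 per unit of net cost — still below 1 — so contributing 0 remains dominant for every player.
Everyone keeps their endowment and the group total is 7 × 51 = 357.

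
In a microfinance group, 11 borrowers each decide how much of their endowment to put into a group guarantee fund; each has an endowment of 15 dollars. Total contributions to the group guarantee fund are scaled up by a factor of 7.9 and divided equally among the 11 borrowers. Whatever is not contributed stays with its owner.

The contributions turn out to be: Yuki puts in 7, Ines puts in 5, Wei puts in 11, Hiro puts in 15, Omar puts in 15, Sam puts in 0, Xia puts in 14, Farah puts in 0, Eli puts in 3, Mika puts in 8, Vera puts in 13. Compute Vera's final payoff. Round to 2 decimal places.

Total contributed: 7 + 5 + 11 + 15 + 15 + 0 + 14 + 0 + 3 + 8 + 13 = 91.
Each receives 7.9 × 91 / 11 = 65.35 from the group guarantee fund.
Vera keeps 15 − 13 = 2, so Vera's payoff is 2 + 65.35 = 67.35.

67.35 dollars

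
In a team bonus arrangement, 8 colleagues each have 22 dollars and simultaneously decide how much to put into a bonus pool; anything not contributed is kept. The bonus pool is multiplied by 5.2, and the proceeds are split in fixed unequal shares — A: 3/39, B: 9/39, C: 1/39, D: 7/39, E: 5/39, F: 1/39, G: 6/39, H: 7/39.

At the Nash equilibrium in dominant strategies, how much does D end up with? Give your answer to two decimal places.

Player j's private return per contributed unit is 5.2 × (j's share). Contributing is weakly dominant for j when that share is at least 1/5.2 = 0.1923, and contributing 0 is dominant otherwise.
Only B (9/39) clears that bar, contributing 22; the remaining 7 contribute 0. Total contributed: 22.
D keeps 22 and receives 5.2 × 22 × 7/39 = 20.53 from the bonus pool, for a payoff of 42.53.

42.53 dollars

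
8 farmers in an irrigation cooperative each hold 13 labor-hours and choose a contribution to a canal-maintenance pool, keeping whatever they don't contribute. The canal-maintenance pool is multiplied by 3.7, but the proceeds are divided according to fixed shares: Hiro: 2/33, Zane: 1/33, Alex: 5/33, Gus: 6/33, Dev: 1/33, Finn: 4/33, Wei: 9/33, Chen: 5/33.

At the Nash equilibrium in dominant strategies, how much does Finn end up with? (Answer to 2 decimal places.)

Each unit j contributes comes back to j as 3.7 × (j's share), so j prefers to contribute only if that share exceeds 1/3.7 = 0.2703; otherwise keeping the unit dominates.
Wei alone (share 9/33) is above the threshold, contributing 13; the remaining 7 contribute 0. Total contributed: 13.
Finn keeps 13 and receives 3.7 × 13 × 4/33 = 5.83 from the canal-maintenance pool, for a payoff of 18.83.

18.83 labor-hours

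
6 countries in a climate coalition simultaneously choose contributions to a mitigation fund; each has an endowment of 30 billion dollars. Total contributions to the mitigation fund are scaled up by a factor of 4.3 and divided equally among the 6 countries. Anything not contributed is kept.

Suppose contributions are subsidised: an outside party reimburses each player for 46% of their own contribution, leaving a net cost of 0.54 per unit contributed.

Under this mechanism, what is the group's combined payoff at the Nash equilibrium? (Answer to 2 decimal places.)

856.80 billion dollars

The effective private return per unit is now (4.3/6) / 0.54 = 1.3272 > 1, so every player's dominant strategy flips to full contribution.
So the Nash equilibrium is full contribution by all 6; the group earns 6 × (30 × 0.46 + 4.3 × 30) = 856.80.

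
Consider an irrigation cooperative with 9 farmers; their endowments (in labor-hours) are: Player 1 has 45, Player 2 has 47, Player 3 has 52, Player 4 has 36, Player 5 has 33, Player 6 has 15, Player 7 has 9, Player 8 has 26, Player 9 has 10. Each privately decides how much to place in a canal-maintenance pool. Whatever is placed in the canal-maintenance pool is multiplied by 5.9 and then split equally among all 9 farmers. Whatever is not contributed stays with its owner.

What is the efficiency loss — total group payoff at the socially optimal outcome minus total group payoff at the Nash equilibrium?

The private return per contributed unit is 5.9/9 = 0.6556 < 1 for every player regardless of endowment, so the Nash equilibrium is zero contribution and the group total is Σ E_j = 45 + 47 + 52 + 36 + 33 + 15 + 9 + 26 + 10 = 273.
Each contributed unit returns 5.900 to the group, so the social optimum is full contribution by everyone: group total = 5.900 × 273 = 1610.70.
Efficiency loss = (5.900 − 1) × 273 = 1337.70.

1337.70 labor-hours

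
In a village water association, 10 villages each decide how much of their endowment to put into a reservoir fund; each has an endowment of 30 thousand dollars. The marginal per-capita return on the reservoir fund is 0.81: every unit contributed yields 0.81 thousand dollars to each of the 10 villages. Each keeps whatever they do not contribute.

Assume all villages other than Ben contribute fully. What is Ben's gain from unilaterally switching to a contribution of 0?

Switching from a contribution of 30 to 0 lets Ben keep an extra 30 thousand dollars, but lowers the reservoir fund by 30, which costs Ben their own share of that drop: 0.81 × 30 = 24.30.
Net gain = 30 − 24.30 = 5.70. The private return per contributed unit (0.81) is below 1, so free-riding is indeed the best response regardless of what the others do.

5.70 thousand dollars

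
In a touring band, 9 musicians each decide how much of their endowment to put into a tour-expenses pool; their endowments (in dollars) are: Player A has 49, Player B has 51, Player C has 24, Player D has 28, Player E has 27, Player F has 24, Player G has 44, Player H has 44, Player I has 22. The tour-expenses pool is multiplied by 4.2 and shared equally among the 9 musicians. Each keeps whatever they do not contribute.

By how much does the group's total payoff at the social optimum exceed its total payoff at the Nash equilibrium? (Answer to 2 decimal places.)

The private return per contributed unit is 4.2/9 = 0.4667 < 1 for every player regardless of endowment, so the Nash equilibrium is zero contribution and the group total is Σ E_j = 49 + 51 + 24 + 28 + 27 + 24 + 44 + 44 + 22 = 313.
Each contributed unit returns 4.200 to the group, so the social optimum is full contribution by everyone: group total = 4.200 × 313 = 1314.60.
Efficiency loss = (4.200 − 1) × 313 = 1001.60.

1001.60 dollars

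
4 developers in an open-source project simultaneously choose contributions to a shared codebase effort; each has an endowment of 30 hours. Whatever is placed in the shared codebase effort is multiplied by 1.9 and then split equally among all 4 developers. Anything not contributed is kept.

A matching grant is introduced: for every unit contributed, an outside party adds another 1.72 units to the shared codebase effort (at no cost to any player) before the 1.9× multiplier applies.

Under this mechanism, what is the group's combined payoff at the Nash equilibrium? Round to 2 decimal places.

620.16 hours

With the mechanism, a contributed unit returns 1.9 × 2.72 / 4 = 1.2920 per unit of net cost to the contributor — now above 1 — so contributing fully is weakly dominant for every player.
At the Nash equilibrium everyone contributes 30. Group total payoff = 1.9 × 2.72 × 120 = 620.16.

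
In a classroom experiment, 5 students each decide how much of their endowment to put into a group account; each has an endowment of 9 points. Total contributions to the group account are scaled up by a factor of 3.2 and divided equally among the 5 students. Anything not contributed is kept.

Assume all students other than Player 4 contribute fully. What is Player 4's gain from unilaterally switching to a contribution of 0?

Switching from a contribution of 9 to 0 lets Player 4 keep an extra 9 points, but lowers the group account by 9, which costs Player 4 their own share of that drop: 3.2/5 × 9 = 5.76.
Net gain = 9 − 5.76 = 3.24. The private return per contributed unit (0.6400) is below 1, so free-riding is indeed the best response regardless of what the others do.

3.24 points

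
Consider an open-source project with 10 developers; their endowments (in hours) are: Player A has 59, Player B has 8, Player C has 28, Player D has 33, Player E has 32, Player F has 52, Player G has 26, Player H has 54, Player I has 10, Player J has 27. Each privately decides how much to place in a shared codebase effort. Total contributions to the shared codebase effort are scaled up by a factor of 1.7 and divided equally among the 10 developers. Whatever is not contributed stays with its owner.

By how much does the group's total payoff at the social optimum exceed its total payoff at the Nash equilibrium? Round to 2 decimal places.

The private return per contributed unit is 1.7/10 = 0.1700 < 1 for every player regardless of endowment, so the Nash equilibrium is zero contribution and the group total is Σ E_j = 59 + 8 + 28 + 33 + 32 + 52 + 26 + 54 + 10 + 27 = 329.
Each contributed unit returns 1.700 to the group, so the social optimum is full contribution by everyone: group total = 1.700 × 329 = 559.30.
Efficiency loss = (1.700 − 1) × 329 = 230.30.

230.30 hours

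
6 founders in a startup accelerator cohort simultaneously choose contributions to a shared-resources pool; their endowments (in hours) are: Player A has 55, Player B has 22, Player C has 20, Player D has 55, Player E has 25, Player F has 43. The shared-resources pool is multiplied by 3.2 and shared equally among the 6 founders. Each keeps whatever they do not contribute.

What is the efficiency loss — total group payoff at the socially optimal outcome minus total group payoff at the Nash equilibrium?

The private return per contributed unit is 3.2/6 = 0.5333 < 1 for every player regardless of endowment, so the Nash equilibrium is zero contribution and the group total is Σ E_j = 55 + 22 + 20 + 55 + 25 + 43 = 220.
Each contributed unit returns 3.200 to the group, so the social optimum is full contribution by everyone: group total = 3.200 × 220 = 704.00.
Efficiency loss = (3.200 − 1) × 220 = 484.00.

484.00 hours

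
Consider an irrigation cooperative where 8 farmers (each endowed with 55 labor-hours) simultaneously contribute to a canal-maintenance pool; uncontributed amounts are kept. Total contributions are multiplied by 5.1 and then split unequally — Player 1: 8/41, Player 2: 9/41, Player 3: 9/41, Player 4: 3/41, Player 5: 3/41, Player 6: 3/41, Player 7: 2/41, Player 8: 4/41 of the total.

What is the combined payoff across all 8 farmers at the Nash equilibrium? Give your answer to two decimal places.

Player j's private return per contributed unit is 5.1 × (j's share). Contributing is weakly dominant for j when that share is at least 1/5.1 = 0.1961, and contributing 0 is dominant otherwise.
Player 2 and Player 3 clear that bar, contributing 55 each; the remaining 6 contribute 0. Total contributed: 110.
The canal-maintenance pool pays out 5.1 × 110 = 561.00 in total (split across the unequal shares, but the aggregate is all that matters for the group sum).
The 6 free-riders keep 55 each, adding 330. Group total = 330 + 561.00 = 891.00.

891.00 labor-hours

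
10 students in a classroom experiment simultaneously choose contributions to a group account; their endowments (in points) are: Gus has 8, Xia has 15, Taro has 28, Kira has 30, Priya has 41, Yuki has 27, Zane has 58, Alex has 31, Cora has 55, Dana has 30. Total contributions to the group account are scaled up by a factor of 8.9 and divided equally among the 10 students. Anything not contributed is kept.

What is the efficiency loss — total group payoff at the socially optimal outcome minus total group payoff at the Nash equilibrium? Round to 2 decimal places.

The private return per contributed unit is 8.9/10 = 0.8900 < 1 for every player regardless of endowment, so the Nash equilibrium is zero contribution and the group total is Σ E_j = 8 + 15 + 28 + 30 + 41 + 27 + 58 + 31 + 55 + 30 = 323.
Each contributed unit returns 8.900 to the group, so the social optimum is full contribution by everyone: group total = 8.900 × 323 = 2874.70.
Efficiency loss = (8.900 − 1) × 323 = 2551.70.

2551.70 points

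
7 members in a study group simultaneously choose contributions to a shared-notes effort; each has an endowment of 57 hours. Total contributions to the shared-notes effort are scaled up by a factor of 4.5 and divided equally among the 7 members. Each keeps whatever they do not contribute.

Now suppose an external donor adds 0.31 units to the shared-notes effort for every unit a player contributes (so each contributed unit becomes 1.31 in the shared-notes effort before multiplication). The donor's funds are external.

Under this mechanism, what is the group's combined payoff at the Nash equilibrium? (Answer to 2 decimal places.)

399.00 hours

With the mechanism, a contributed unit returns 4.5 × 1.31 / 7 = 0.8421 per unit of net cost — still below 1 — so contributing 0 remains dominant for every player.
Everyone keeps their endowment and the group total is 7 × 57 = 399.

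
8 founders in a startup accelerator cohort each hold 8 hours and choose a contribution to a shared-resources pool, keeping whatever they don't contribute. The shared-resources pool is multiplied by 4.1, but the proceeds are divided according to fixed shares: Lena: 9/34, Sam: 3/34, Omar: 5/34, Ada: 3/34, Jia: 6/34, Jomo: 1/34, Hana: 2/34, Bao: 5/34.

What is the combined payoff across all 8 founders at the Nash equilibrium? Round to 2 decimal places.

88.80 hours

A player with share s gets back 4.1·s per unit contributed, so full contribution is dominant for anyone with s > 1/4.1 = 0.2439 and zero contribution is dominant for anyone below.
The only share above 0.2439 is Lena's 9/34, contributing 8; the remaining 7 contribute 0. Total contributed: 8.
The shared-resources pool pays out 4.1 × 8 = 32.80 in total (split across the unequal shares, but the aggregate is all that matters for the group sum).
The 7 free-riders keep 8 each, adding 56. Group total = 56 + 32.80 = 88.80.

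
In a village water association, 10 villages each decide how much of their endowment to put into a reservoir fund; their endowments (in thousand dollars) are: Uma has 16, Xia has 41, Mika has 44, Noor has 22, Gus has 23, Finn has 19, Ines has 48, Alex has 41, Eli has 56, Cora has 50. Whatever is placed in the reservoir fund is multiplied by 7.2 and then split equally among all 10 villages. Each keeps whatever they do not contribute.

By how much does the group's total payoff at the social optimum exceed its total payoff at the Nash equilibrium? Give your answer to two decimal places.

The private return per contributed unit is 7.2/10 = 0.7200 < 1 for every player regardless of endowment, so the Nash equilibrium is zero contribution and the group total is Σ E_j = 16 + 41 + 44 + 22 + 23 + 19 + 48 + 41 + 56 + 50 = 360.
Each contributed unit returns 7.200 to the group, so the social optimum is full contribution by everyone: group total = 7.200 × 360 = 2592.00.
Efficiency loss = (7.200 − 1) × 360 = 2232.00.

2232.00 thousand dollars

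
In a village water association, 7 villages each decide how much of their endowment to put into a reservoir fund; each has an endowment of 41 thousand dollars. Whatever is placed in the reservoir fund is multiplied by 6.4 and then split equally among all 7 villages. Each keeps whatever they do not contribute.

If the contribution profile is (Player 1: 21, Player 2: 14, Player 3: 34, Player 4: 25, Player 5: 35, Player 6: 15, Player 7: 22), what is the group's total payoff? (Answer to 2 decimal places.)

1183.40 thousand dollars

Total contributed: 21 + 14 + 34 + 25 + 35 + 15 + 22 = 166; total kept: 7 × 41 − 166 = 121.
The reservoir fund pays out 6.4 × 166 = 1062.40 in aggregate.
Group total = 121 + 1062.40 = 1183.40.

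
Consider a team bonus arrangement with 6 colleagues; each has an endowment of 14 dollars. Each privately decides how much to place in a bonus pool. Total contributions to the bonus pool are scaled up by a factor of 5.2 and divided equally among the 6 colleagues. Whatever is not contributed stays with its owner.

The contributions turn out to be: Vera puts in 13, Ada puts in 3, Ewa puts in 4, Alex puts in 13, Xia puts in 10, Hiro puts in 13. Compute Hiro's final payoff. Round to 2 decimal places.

Total contributed: 13 + 3 + 4 + 13 + 10 + 13 = 56.
Each receives 5.2 × 56 / 6 = 48.53 from the bonus pool.
Hiro keeps 14 − 13 = 1, so Hiro's payoff is 1 + 48.53 = 49.53.

49.53 dollars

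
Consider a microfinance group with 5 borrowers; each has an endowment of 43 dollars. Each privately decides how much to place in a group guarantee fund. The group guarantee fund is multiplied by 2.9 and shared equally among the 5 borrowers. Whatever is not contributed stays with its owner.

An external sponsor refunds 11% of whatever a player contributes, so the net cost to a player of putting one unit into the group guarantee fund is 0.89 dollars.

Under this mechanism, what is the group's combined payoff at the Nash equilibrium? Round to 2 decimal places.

215.00 dollars

The effective private return is (2.9/5) / 0.89 = 0.6517, which is still under 1, so the mechanism doesn't change anyone's dominant strategy: zero contribution.
Everyone keeps their endowment and the group total is 5 × 43 = 215.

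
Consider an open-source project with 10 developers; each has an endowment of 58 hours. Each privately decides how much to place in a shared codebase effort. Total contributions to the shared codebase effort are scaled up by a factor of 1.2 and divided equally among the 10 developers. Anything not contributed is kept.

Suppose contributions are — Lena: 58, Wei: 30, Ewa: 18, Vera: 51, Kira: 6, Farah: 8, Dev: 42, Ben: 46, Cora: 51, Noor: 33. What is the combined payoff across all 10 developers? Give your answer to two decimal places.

648.60 hours

Total contributed: 58 + 30 + 18 + 51 + 6 + 8 + 42 + 46 + 51 + 33 = 343; total kept: 10 × 58 − 343 = 237.
The shared codebase effort pays out 1.2 × 343 = 411.60 in aggregate.
Group total = 237 + 411.60 = 648.60.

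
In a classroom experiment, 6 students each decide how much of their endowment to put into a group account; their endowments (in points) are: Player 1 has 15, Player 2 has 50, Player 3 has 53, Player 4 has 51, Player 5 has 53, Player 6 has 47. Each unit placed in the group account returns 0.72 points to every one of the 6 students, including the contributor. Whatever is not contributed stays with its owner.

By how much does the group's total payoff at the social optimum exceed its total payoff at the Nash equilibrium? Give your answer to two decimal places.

The private return per contributed unit is 0.72 < 1 for everyone, so the Nash equilibrium is zero contribution and the group total is Σ E_j = 15 + 50 + 53 + 51 + 53 + 47 = 269.
Each contributed unit returns 4.320 to the group, so the social optimum is full contribution by everyone: group total = 4.320 × 269 = 1162.08.
Efficiency loss = (4.320 − 1) × 269 = 893.08.

893.08 points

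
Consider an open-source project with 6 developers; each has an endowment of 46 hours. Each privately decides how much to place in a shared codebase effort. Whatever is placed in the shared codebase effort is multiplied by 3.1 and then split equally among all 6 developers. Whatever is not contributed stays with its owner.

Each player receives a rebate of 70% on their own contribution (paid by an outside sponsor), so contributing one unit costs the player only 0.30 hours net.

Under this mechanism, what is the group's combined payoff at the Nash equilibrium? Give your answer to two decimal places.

1048.80 hours

With the mechanism, a contributed unit returns (3.1/6) / 0.30 = 1.7222 per unit of net cost to the contributor — now above 1 — so contributing fully is weakly dominant for every player.
At the Nash equilibrium everyone contributes 46. Group total payoff = 6 × (46 × 0.70 + 3.1 × 46) = 1048.80.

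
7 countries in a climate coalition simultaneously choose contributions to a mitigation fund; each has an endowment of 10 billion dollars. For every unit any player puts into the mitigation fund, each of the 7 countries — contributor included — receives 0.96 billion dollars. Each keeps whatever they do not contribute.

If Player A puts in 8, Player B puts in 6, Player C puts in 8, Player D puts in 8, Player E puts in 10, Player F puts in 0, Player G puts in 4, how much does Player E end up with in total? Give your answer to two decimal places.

42.24 billion dollars

Total contributed: 8 + 6 + 8 + 8 + 10 + 0 + 4 = 44.
Each receives 0.96 × 44 = 42.24 from the mitigation fund.
Player E keeps 10 − 10 = 0, so Player E's payoff is 0 + 42.24 = 42.24.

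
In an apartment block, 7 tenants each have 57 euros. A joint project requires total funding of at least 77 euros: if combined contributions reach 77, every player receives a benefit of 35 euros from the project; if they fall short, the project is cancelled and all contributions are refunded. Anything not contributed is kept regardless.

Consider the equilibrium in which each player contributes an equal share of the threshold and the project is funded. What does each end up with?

81 euros

Equal share of the threshold: 77/7 = 11.
At this profile no one gains by cutting their contribution: any cut drops the total below 77, the project is cancelled, contributions are refunded, and the deviator ends with 57, which is less than 57 − 11 + 35 = 81. Contributing more than 11 just wastes the excess. So contributing exactly 11 is a best response.
Each player's payoff: 57 − 11 + 35 = 81.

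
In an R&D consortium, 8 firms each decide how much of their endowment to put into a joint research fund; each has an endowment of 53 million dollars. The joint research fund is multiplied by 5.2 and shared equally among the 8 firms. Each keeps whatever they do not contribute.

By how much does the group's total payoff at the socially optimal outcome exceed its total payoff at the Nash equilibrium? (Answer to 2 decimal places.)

1780.80 million dollars

Each contributed unit returns 5.2/8 = 0.6500 to its contributor — below 1 — so contributing 0 is dominant for every player. At the Nash equilibrium everyone keeps their 53, and the group total is 8 × 53 = 424.
Each contributed unit returns 5.200 to the group as a whole (0.6500 to each of 8 players), which exceeds 1, so the social optimum is full contribution: group total = 5.200 × 424 = 2204.80.
Efficiency loss = 2204.80 − 424 = 1780.80.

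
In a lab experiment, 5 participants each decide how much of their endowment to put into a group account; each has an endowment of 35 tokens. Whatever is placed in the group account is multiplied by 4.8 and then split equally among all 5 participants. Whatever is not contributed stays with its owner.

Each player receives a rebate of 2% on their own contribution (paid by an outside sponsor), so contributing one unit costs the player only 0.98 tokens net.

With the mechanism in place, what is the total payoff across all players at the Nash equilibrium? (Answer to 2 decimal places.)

175.00 tokens

With the mechanism, a contributed unit returns (4.8/5) / 0.98 = 0.9796 per unit of net cost — still below 1 — so contributing 0 remains dominant for every player.
At the Nash equilibrium no one contributes; group total payoff = 5 × 35 = 175.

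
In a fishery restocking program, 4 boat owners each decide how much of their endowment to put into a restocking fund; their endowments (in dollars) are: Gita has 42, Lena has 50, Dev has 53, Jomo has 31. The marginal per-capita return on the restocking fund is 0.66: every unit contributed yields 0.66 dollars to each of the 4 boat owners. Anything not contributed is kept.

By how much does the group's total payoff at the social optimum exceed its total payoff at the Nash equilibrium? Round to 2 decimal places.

288.64 dollars

The private return per contributed unit is 0.66 < 1 for everyone, so the Nash equilibrium is zero contribution and the group total is Σ E_j = 42 + 50 + 53 + 31 = 176.
Each contributed unit returns 2.640 to the group, so the social optimum is full contribution by everyone: group total = 2.640 × 176 = 464.64.
Efficiency loss = (2.640 − 1) × 176 = 288.64.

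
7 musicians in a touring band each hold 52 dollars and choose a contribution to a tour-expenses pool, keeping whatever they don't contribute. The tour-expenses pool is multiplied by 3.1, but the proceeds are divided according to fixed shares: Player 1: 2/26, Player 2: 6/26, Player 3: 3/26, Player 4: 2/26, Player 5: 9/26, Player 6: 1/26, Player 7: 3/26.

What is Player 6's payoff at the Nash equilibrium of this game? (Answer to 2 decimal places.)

58.20 dollars

Each unit j contributes comes back to j as 3.1 × (j's share), so j prefers to contribute only if that share exceeds 1/3.1 = 0.3226; otherwise keeping the unit dominates.
Only Player 5 (9/26) clears that bar, contributing 52; the remaining 6 contribute 0. Total contributed: 52.
Player 6 keeps 52 and receives 3.1 × 52 × 1/26 = 6.20 from the tour-expenses pool, for a payoff of 58.20.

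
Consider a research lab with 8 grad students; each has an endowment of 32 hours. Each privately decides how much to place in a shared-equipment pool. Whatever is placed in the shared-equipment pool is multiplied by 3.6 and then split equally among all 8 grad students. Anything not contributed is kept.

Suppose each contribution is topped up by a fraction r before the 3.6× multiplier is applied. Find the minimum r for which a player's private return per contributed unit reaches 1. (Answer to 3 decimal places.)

With matching at rate r, one contributed unit becomes (1 + r) in the shared-equipment pool and returns 3.6 × (1 + r) / 8 to the contributor.
Setting this equal to 1: 1 + r = 8/3.6 = 2.2222.
So the minimum matching rate is r = 2.2222 − 1 = 1.222.

1.222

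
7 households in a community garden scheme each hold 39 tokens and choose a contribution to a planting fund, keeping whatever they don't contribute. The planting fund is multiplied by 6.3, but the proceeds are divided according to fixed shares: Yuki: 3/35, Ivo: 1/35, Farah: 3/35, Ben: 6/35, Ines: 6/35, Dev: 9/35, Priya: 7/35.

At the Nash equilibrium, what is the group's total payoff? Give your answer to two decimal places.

Player j's private return per contributed unit is 6.3 × (j's share). Contributing is weakly dominant for j when that share is at least 1/6.3 = 0.1587, and contributing 0 is dominant otherwise.
Ben, Ines, Dev and Priya are above the threshold, contributing 39 each; the remaining 3 contribute 0. Total contributed: 156.
The planting fund pays out 6.3 × 156 = 982.80 in total (split across the unequal shares, but the aggregate is all that matters for the group sum).
The 3 free-riders keep 39 each, adding 117. Group total = 117 + 982.80 = 1099.80.

1099.80 tokens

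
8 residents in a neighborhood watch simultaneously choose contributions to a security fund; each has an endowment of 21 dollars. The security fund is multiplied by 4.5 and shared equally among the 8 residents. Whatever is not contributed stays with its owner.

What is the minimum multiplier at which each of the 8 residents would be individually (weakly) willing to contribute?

A contributed unit returns (multiplier)/8 to its contributor.
This reaches 1 exactly when the multiplier is 8.

8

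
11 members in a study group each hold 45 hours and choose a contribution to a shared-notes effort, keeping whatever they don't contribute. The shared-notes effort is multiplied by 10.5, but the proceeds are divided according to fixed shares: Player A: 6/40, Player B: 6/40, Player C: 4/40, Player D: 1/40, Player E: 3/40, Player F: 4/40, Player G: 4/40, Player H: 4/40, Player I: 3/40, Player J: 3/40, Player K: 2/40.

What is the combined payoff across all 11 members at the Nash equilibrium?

Each unit j contributes comes back to j as 10.5 × (j's share), so j prefers to contribute only if that share exceeds 1/10.5 = 0.0952; otherwise keeping the unit dominates.
Player A, Player B, Player C, Player F, Player G and Player H are above the threshold, contributing 45 each; the remaining 5 contribute 0. Total contributed: 270.
The shared-notes effort pays out 10.5 × 270 = 2835.00 in total (split across the unequal shares, but the aggregate is all that matters for the group sum).
The 5 free-riders keep 45 each, adding 225. Group total = 225 + 2835.00 = 3060.00.

3060.00 hours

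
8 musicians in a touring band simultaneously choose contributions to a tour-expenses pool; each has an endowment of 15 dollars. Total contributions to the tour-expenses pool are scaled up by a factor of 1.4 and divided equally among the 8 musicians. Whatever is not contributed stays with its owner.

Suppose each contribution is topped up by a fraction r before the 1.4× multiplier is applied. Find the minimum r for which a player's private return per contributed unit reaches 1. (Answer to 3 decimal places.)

With matching at rate r, one contributed unit becomes (1 + r) in the tour-expenses pool and returns 1.4 × (1 + r) / 8 to the contributor.
Setting this equal to 1: 1 + r = 8/1.4 = 5.7143.
So the minimum matching rate is r = 5.7143 − 1 = 4.714.

4.714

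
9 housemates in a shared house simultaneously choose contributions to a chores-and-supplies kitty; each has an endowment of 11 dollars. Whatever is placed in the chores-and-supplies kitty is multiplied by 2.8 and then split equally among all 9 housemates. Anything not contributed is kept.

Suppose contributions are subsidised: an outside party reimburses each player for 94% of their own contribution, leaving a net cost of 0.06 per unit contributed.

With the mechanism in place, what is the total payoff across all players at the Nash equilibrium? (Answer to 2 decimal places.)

370.26 dollars

With the mechanism, a contributed unit returns (2.8/9) / 0.06 = 5.1852 per unit of net cost to the contributor — now above 1 — so contributing fully is weakly dominant for every player.
So the Nash equilibrium is full contribution by all 9; the group earns 9 × (11 × 0.94 + 2.8 × 11) = 370.26.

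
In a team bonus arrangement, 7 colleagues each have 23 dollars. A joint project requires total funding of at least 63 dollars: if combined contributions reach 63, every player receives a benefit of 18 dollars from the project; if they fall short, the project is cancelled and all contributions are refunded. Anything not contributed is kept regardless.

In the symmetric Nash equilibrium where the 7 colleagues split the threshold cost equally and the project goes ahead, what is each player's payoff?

Equal share of the threshold: 63/7 = 9.
At this profile no one gains by cutting their contribution: any cut drops the total below 63, the project is cancelled, contributions are refunded, and the deviator ends with 23, which is less than 23 − 9 + 18 = 32. Contributing more than 9 just wastes the excess. So contributing exactly 9 is a best response.
Each player's payoff: 23 − 9 + 18 = 32.

32 dollars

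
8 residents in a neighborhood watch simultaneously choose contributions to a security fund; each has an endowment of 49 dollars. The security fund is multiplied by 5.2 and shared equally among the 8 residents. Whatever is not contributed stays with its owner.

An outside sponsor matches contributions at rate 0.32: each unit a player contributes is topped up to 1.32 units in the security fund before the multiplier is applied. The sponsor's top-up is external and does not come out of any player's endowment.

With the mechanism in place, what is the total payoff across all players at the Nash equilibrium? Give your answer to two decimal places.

With the mechanism, a contributed unit returns 5.2 × 1.32 / 8 = 0.8580 per unit of net cost — still below 1 — so contributing 0 remains dominant for every player.
At the Nash equilibrium no one contributes; group total payoff = 8 × 49 = 392.

392.00 dollars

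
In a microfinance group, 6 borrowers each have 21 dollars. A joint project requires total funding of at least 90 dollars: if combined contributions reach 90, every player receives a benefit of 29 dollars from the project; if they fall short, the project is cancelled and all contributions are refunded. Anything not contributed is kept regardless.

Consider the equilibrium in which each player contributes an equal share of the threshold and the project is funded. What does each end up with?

35 dollars

Equal share of the threshold: 90/6 = 15.
At this profile no one gains by cutting their contribution: any cut drops the total below 90, the project is cancelled, contributions are refunded, and the deviator ends with 21, which is less than 21 − 15 + 29 = 35. Contributing more than 15 just wastes the excess. So contributing exactly 15 is a best response.
Each player's payoff: 21 − 15 + 29 = 35.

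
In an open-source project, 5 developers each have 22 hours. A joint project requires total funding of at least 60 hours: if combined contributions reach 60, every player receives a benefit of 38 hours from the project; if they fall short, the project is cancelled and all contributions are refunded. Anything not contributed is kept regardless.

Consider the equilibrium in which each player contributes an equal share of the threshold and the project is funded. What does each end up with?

Equal share of the threshold: 60/5 = 12.
At this profile no one gains by cutting their contribution: any cut drops the total below 60, the project is cancelled, contributions are refunded, and the deviator ends with 22, which is less than 22 − 12 + 38 = 48. Contributing more than 12 just wastes the excess. So contributing exactly 12 is a best response.
Each player's payoff: 22 − 12 + 38 = 48.

48 hours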